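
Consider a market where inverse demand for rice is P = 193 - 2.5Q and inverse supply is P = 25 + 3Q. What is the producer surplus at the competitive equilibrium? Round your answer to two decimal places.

Set 193 - 2.5Q = 25 + 3Q, which gives 168 = 5.5Q, so Q* = 30.5455 and P* = 193 - 2.5(30.5455) = 116.6364.
The supply curve's price intercept is 25, so PS = (1/2)(Q*)(P* - 25) = (1/2)(30.5455)(91.6364) = 1399.5372.

1399.54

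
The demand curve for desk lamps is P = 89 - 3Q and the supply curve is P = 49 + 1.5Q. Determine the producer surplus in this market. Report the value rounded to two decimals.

Equilibrium: 89 - 3Q = 49 + 1.5Q, so Q* = 8.8889 and P* = 62.3333.
The supply curve's price intercept is 49, so PS = (1/2)(Q*)(P* - 49) = (1/2)(8.8889)(13.3333) = 59.2593.

59.26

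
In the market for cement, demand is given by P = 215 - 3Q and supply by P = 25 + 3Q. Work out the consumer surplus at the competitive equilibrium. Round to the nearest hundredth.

1504.17

Equilibrium: 215 - 3Q = 25 + 3Q, so Q* = 31.6667 and P* = 120.
CS is the area between the demand curve and P* from 0 to Q*: (1/2)(31.6667)(95) = 1504.1667.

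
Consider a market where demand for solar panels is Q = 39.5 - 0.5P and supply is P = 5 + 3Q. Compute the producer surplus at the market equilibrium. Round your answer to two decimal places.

328.56

Rewriting demand in inverse form: P = 79 - 2Q.
Setting demand equal to supply, 74 = 5Q, so Q* = 14.8 and P* = 49.4.
The supply curve's price intercept is 5, so PS = (1/2)(Q*)(P* - 5) = (1/2)(14.8)(44.4) = 328.56.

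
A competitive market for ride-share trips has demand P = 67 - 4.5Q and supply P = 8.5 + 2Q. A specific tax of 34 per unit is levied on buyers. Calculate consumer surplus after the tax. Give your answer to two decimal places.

Without the tax, 67 - 4.5Q = 8.5 + 2Q so Q* = 9 and P* = 26.5.
A tax on buyers shifts demand down by 34: (67 - 34) - 4.5Q = 8.5 + 2Q, so Q_t = 3.7692. Buyers pay P_b = 50.0385; sellers receive P_s = P_b - 34 = 16.0385.
Consumer surplus is the triangle under demand above P_b: (1/2)(3.7692)(67 - 50.0385) = 31.966.

31.97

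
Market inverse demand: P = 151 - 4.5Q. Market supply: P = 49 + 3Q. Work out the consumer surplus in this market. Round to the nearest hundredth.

Setting demand equal to supply, 102 = 7.5Q, so Q* = 13.6 and P* = 89.8.
CS is the area between the demand curve and P* from 0 to Q*: (1/2)(13.6)(61.2) = 416.16.

416.16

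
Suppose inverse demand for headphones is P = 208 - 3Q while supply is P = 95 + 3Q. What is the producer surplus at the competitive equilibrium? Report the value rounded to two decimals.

532.04

Equilibrium: 208 - 3Q = 95 + 3Q, so Q* = 18.8333 and P* = 151.5.
Producer surplus is the triangle above supply below P*: (1/2)(18.8333)(151.5 - 95) = (1/2)(18.8333)(56.5) = 532.0417.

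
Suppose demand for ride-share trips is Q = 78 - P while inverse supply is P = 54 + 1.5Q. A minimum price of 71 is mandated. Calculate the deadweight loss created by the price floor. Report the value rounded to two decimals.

8.45

Rewriting demand in inverse form: P = 78 - Q.
Free-market equilibrium: 78 - Q = 54 + 1.5Q gives Q* = 9.6, P* = 68.4.
At the floor price 71, quantity demanded is (78 - 71)/1 = 7; demand is the short side, so Q = 7 trades at P = 71.
The lost-trades triangle has base Q* - 7 = 2.6 and height equal to the gap between the curves at Q = 7, which is 71 - 64.5 = 6.5. DWL = (1/2)(2.6)(6.5) = 8.45.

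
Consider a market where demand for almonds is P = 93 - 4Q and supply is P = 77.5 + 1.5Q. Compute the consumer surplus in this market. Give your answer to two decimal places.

15.88

Set 93 - 4Q = 77.5 + 1.5Q, which gives 15.5 = 5.5Q, so Q* = 2.8182 and P* = 93 - 4(2.8182) = 81.7273.
The demand choke price is 93, so CS = (1/2)(Q*)(93 - P*) = (1/2)(2.8182)(11.2727) = 15.8843.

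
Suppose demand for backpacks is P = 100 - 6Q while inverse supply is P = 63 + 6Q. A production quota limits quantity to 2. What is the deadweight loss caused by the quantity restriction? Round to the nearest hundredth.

Without the quota, 100 - 6Q = 63 + 6Q gives Q* = 3.0833.
At Q = 2 the demand price is 100 - 6(2) = 88 and the supply price is 63 + 6(2) = 75.
Deadweight loss is the triangle between the curves from 2 to 3.0833: (1/2)(88 - 75)(3.0833 - 2) = 7.0417.

7.04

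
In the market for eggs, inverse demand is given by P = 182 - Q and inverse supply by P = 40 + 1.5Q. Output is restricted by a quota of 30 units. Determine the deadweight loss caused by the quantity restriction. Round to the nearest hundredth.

897.80

Without the quota, 182 - Q = 40 + 1.5Q gives Q* = 56.8.
At Q = 30 the demand price is 182 - (30) = 152 and the supply price is 40 + 1.5(30) = 85.
DWL = (1/2)(gap between curves at 30) x (Q* - 30) = (1/2)(67)(26.8) = 897.8.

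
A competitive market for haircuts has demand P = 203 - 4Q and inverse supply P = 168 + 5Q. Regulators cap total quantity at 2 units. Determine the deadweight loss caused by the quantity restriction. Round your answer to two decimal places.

Without the quota, 203 - 4Q = 168 + 5Q gives Q* = 3.8889.
At Q = 2 the demand price is 203 - 4(2) = 195 and the supply price is 168 + 5(2) = 178.
Deadweight loss is the triangle between the curves from 2 to 3.8889: (1/2)(195 - 178)(3.8889 - 2) = 16.0556.

16.06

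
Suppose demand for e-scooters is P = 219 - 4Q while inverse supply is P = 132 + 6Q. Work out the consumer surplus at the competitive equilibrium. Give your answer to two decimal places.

Equilibrium: 219 - 4Q = 132 + 6Q, so Q* = 8.7 and P* = 184.2.
CS is the area between the demand curve and P* from 0 to Q*: (1/2)(8.7)(34.8) = 151.38.

151.38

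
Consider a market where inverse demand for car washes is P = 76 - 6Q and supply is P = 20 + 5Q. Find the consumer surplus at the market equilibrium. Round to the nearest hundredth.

77.75

Set 76 - 6Q = 20 + 5Q, which gives 56 = 11Q, so Q* = 5.0909 and P* = 76 - 6(5.0909) = 45.4545.
CS is the area between the demand curve and P* from 0 to Q*: (1/2)(5.0909)(30.5455) = 77.7521.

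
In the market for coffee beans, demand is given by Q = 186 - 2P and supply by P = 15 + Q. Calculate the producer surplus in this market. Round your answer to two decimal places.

Rewriting demand in inverse form: P = 93 - 0.5Q.
Setting demand equal to supply, 78 = 1.5Q, so Q* = 52 and P* = 67.
Producer surplus is the triangle above supply below P*: (1/2)(52)(67 - 15) = (1/2)(52)(52) = 1352.

1352.00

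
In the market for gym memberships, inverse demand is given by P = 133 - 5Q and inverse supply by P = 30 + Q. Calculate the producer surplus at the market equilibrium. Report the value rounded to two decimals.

147.35

Equilibrium: 133 - 5Q = 30 + Q, so Q* = 17.1667 and P* = 47.1667.
Producer surplus is the triangle above supply below P*: (1/2)(17.1667)(47.1667 - 30) = (1/2)(17.1667)(17.1667) = 147.3472.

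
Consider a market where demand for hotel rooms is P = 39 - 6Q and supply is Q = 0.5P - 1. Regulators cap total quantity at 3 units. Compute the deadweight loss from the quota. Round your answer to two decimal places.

10.56

Rewriting supply in inverse form: P = 2 + 2Q.
Unrestricted equilibrium: Q* = (39 - 2)/(6 + 2) = 4.625.
At Q = 3 the demand price is 39 - 6(3) = 21 and the supply price is 2 + 2(3) = 8.
Deadweight loss is the triangle between the curves from 3 to 4.625: (1/2)(21 - 8)(4.625 - 3) = 10.5625.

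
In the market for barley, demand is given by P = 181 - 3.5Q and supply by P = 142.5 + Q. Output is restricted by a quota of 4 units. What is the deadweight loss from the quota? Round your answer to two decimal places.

Without the quota, 181 - 3.5Q = 142.5 + Q gives Q* = 8.5556.
At Q = 4 the demand price is 181 - 3.5(4) = 167 and the supply price is 142.5 + (4) = 146.5.
DWL = (1/2)(gap between curves at 4) x (Q* - 4) = (1/2)(20.5)(4.5556) = 46.6944.

46.69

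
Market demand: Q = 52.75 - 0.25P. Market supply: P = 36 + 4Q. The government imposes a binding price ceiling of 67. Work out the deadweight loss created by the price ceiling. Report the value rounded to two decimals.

798.06

Rewriting demand in inverse form: P = 211 - 4Q.
Without the control, 211 - 4Q = 36 + 4Q so Q* = 21.875 and P* = 123.5.
At P = 67, sellers supply (67 - 36)/4 = 7.75 while buyers want more, so the quantity traded is 7.75 at price 67.
The lost-trades triangle has base Q* - 7.75 = 14.125 and height equal to the gap between the curves at Q = 7.75, which is 180 - 67 = 113. DWL = (1/2)(14.125)(113) = 798.0625.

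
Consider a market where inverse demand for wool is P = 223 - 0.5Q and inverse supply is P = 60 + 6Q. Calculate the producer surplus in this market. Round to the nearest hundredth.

1886.56

Equilibrium: 223 - 0.5Q = 60 + 6Q, so Q* = 25.0769 and P* = 210.4615.
Producer surplus is the triangle above supply below P*: (1/2)(25.0769)(210.4615 - 60) = (1/2)(25.0769)(150.4615) = 1886.5562.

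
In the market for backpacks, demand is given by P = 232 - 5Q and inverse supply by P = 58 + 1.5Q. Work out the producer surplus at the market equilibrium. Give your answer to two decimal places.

537.44

Equilibrium: 232 - 5Q = 58 + 1.5Q, so Q* = 26.7692 and P* = 98.1538.
PS is the area between P* and the supply curve from 0 to Q*: (1/2)(26.7692)(40.1538) = 537.4438.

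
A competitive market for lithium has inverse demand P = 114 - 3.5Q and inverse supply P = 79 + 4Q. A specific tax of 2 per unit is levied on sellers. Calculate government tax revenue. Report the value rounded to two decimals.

Without the tax, 114 - 3.5Q = 79 + 4Q so Q* = 4.6667 and P* = 97.6667.
With the tax, sellers need 2 more per unit: 114 - 3.5Q = 79 + 4Q + 2, so Q_t = 4.4. Buyers pay P_b = 98.6; sellers receive P_s = P_b - 2 = 96.6.
Revenue is the tax times quantity traded: 2 x 4.4 = 8.8.

8.80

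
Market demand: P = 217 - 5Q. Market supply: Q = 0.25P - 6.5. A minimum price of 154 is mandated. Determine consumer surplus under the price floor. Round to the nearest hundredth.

396.90

Rewriting supply in inverse form: P = 26 + 4Q.
Without the control, 217 - 5Q = 26 + 4Q so Q* = 21.2222 and P* = 110.8889.
At the floor price 154, quantity demanded is (217 - 154)/5 = 12.6; demand is the short side, so Q = 12.6 trades at P = 154.
CS is the triangle under demand above 154: (1/2)(12.6)(217 - 154) = 396.9.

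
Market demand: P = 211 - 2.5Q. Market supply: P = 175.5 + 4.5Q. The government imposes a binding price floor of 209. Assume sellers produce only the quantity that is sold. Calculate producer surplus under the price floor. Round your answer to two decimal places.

Free-market equilibrium: 211 - 2.5Q = 175.5 + 4.5Q gives Q* = 5.0714, P* = 198.3214.
At the floor price 209, quantity demanded is (211 - 209)/2.5 = 0.8; demand is the short side, so Q = 0.8 trades at P = 209.
The supply price at Q = 0.8 is 179.1. PS is the trapezoid between 209 and supply over [0, 0.8]: (1/2)[(209 - 175.5) + (209 - 179.1)](0.8) = 25.36.

25.36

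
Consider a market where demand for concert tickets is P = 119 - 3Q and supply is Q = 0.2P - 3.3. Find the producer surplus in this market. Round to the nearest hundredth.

410.40

Rewriting supply in inverse form: P = 16.5 + 5Q.
Equilibrium: 119 - 3Q = 16.5 + 5Q, so Q* = 12.8125 and P* = 80.5625.
The supply curve's price intercept is 16.5, so PS = (1/2)(Q*)(P* - 16.5) = (1/2)(12.8125)(64.0625) = 410.4004.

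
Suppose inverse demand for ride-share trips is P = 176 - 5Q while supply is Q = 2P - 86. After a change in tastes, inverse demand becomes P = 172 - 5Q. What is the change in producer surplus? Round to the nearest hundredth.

Rewriting supply in inverse form: P = 43 + 0.5Q.
Initial equilibrium: Q_0 = 24.1818, P_0 = 55.0909; CS_0 = (1/2)(24.1818)(120.9091) = 1461.9008, PS_0 = (1/2)(24.1818)(12.0909) = 146.1901.
New equilibrium: 172 - 5Q = 43 + 0.5Q gives Q_1 = 23.4545, P_1 = 54.7273; CS_1 = 1375.2893, PS_1 = 137.5289.
Change in producer surplus = 137.5289 - 146.1901 = -8.6612.

-8.66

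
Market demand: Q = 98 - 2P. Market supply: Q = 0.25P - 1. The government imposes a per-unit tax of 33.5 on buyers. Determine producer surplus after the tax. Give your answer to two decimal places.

Rewriting demand in inverse form: P = 49 - 0.5Q.
Rewriting supply in inverse form: P = 4 + 4Q.
Pre-tax equilibrium: 49 - 0.5Q = 4 + 4Q gives Q* = 10, P* = 44.
A tax on buyers shifts demand down by 33.5: (49 - 33.5) - 0.5Q = 4 + 4Q, so Q_t = 2.5556. Buyers pay P_b = 47.7222; sellers receive P_s = P_b - 33.5 = 14.2222.
Producer surplus is the triangle above supply below P_s: (1/2)(2.5556)(14.2222 - 4) = 13.0617.

13.06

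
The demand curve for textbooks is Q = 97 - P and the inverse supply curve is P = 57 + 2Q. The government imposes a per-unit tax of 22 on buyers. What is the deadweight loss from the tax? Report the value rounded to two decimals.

Rewriting demand in inverse form: P = 97 - Q.
Without the tax, 97 - Q = 57 + 2Q so Q* = 13.3333 and P* = 83.6667.
With the tax, buyers' net willingness to pay falls by 22: (97 - 22) - Q = 57 + 2Q, so Q_t = 6. Buyers pay P_b = 91; sellers receive P_s = P_b - 22 = 69.
Deadweight loss is the triangle between the curves from Q_t to Q*: (1/2)(13.3333 - 6)(22) = 80.6667.

80.67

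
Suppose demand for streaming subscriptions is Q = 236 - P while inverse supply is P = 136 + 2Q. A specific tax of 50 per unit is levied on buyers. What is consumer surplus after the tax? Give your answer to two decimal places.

Rewriting demand in inverse form: P = 236 - Q.
Without the tax, 236 - Q = 136 + 2Q so Q* = 33.3333 and P* = 202.6667.
With the tax, buyers' net willingness to pay falls by 50: (236 - 50) - Q = 136 + 2Q, so Q_t = 16.6667. Buyers pay P_b = 219.3333; sellers receive P_s = P_b - 50 = 169.3333.
Consumer surplus is the triangle under demand above P_b: (1/2)(16.6667)(236 - 219.3333) = 138.8889.

138.89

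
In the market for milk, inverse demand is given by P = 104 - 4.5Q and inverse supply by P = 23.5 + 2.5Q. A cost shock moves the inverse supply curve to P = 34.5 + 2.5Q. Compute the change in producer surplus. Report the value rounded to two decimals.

Initial equilibrium: Q_0 = 11.5, P_0 = 52.25; CS_0 = (1/2)(11.5)(51.75) = 297.5625, PS_0 = (1/2)(11.5)(28.75) = 165.3125.
New equilibrium: 104 - 4.5Q = 34.5 + 2.5Q gives Q_1 = 9.9286, P_1 = 59.3214; CS_1 = 221.7972, PS_1 = 123.2207.
Change in producer surplus = 123.2207 - 165.3125 = -42.0918.

-42.09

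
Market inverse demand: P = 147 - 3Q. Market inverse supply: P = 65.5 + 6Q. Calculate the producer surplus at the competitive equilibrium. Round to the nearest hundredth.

Set 147 - 3Q = 65.5 + 6Q, which gives 81.5 = 9Q, so Q* = 9.0556 and P* = 147 - 3(9.0556) = 119.8333.
The supply curve's price intercept is 65.5, so PS = (1/2)(Q*)(P* - 65.5) = (1/2)(9.0556)(54.3333) = 246.0093.

246.01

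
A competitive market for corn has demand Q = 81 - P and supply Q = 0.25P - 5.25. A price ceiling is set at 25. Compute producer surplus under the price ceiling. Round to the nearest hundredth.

Rewriting demand in inverse form: P = 81 - Q.
Rewriting supply in inverse form: P = 21 + 4Q.
Free-market equilibrium: 81 - Q = 21 + 4Q gives Q* = 12, P* = 69.
At the ceiling price 25, quantity supplied is (25 - 21)/4 = 1; supply is the short side, so Q = 1 trades at P = 25.
PS is the triangle above supply below 25: (1/2)(1)(25 - 21) = 2.

2.00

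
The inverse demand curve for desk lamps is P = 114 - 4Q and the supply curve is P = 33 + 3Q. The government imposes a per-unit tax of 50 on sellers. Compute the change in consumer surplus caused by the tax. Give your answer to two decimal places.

-228.57

Without the tax, 114 - 4Q = 33 + 3Q so Q* = 11.5714 and P* = 67.7143.
With the tax, sellers need 50 more per unit: 114 - 4Q = 33 + 3Q + 50, so Q_t = 4.4286. Buyers pay P_b = 96.2857; sellers receive P_s = P_b - 50 = 46.2857.
CS falls from (1/2)(11.5714)(46.2857) = 267.7959 to (1/2)(4.4286)(17.7143) = 39.2245, a change of -228.5714.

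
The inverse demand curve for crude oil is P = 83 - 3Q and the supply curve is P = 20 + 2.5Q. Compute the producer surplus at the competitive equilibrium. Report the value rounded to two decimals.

Equilibrium: 83 - 3Q = 20 + 2.5Q, so Q* = 11.4545 and P* = 48.6364.
Producer surplus is the triangle above supply below P*: (1/2)(11.4545)(48.6364 - 20) = (1/2)(11.4545)(28.6364) = 164.0083.

164.01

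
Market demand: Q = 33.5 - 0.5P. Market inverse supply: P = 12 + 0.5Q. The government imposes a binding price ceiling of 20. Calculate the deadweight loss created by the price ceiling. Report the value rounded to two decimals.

Rewriting demand in inverse form: P = 67 - 2Q.
Without the control, 67 - 2Q = 12 + 0.5Q so Q* = 22 and P* = 23.
At P = 20, sellers supply (20 - 12)/0.5 = 16 while buyers want more, so the quantity traded is 16 at price 20.
The lost-trades triangle has base Q* - 16 = 6 and height equal to the gap between the curves at Q = 16, which is 35 - 20 = 15. DWL = (1/2)(6)(15) = 45.

45.00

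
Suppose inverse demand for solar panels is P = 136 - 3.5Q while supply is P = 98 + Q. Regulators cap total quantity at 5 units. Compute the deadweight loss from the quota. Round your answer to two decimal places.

26.69

Without the quota, 136 - 3.5Q = 98 + Q gives Q* = 8.4444.
At Q = 5 the demand price is 136 - 3.5(5) = 118.5 and the supply price is 98 + (5) = 103.
Deadweight loss is the triangle between the curves from 5 to 8.4444: (1/2)(118.5 - 103)(8.4444 - 5) = 26.6944.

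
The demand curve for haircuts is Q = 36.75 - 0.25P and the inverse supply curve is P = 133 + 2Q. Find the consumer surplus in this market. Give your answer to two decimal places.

10.89

Rewriting demand in inverse form: P = 147 - 4Q.
Setting demand equal to supply, 14 = 6Q, so Q* = 2.3333 and P* = 137.6667.
Consumer surplus is the triangle under demand above P*: (1/2)(2.3333)(147 - 137.6667) = (1/2)(2.3333)(9.3333) = 10.8889.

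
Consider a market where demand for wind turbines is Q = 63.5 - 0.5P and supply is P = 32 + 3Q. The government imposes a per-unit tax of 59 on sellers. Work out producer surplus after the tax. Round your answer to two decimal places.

Rewriting demand in inverse form: P = 127 - 2Q.
Without the tax, 127 - 2Q = 32 + 3Q so Q* = 19 and P* = 89.
With the tax, sellers need 59 more per unit: 127 - 2Q = 32 + 3Q + 59, so Q_t = 7.2. Buyers pay P_b = 112.6; sellers receive P_s = P_b - 59 = 53.6.
PS = (1/2)(Q_t)(P_s - 32) = (1/2)(7.2)(21.6) = 77.76.

77.76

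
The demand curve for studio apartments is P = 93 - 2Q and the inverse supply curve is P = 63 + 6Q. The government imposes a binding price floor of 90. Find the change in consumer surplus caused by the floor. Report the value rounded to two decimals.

-11.81

Without the control, 93 - 2Q = 63 + 6Q so Q* = 3.75 and P* = 85.5.
At the floor price 90, quantity demanded is (93 - 90)/2 = 1.5; demand is the short side, so Q = 1.5 trades at P = 90.
CS goes from (1/2)(3.75)(7.5) = 14.0625 to 2.25 (computed as (93 - 90)(1.5) - (1/2)(2)(1.5)^2), a change of -11.8125.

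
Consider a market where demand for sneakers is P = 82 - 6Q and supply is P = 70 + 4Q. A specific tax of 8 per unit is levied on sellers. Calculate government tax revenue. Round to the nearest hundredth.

Without the tax, 82 - 6Q = 70 + 4Q so Q* = 1.2 and P* = 74.8.
A tax on sellers shifts supply up by 8: 82 - 6Q = 70 + 4Q + 8, so Q_t = 0.4. Buyers pay P_b = 79.6; sellers receive P_s = P_b - 8 = 71.6.
Tax revenue = t x Q_t = 8 x 0.4 = 3.2.

3.20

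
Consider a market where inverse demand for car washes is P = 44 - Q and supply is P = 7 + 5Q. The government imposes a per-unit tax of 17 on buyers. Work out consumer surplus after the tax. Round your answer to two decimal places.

5.56

Pre-tax equilibrium: 44 - Q = 7 + 5Q gives Q* = 6.1667, P* = 37.8333.
A tax on buyers shifts demand down by 17: (44 - 17) - Q = 7 + 5Q, so Q_t = 3.3333. Buyers pay P_b = 40.6667; sellers receive P_s = P_b - 17 = 23.6667.
CS = (1/2)(Q_t)(44 - P_b) = (1/2)(3.3333)(3.3333) = 5.5556.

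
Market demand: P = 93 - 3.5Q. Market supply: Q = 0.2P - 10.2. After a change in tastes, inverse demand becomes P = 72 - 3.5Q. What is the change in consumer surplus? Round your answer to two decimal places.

-32.04

Rewriting supply in inverse form: P = 51 + 5Q.
Initial equilibrium: Q_0 = 4.9412, P_0 = 75.7059; CS_0 = (1/2)(4.9412)(17.2941) = 42.7266, PS_0 = (1/2)(4.9412)(24.7059) = 61.0381.
New equilibrium: 72 - 3.5Q = 51 + 5Q gives Q_1 = 2.4706, P_1 = 63.3529; CS_1 = 10.6817, PS_1 = 15.2595.
Change in consumer surplus = 10.6817 - 42.7266 = -32.045.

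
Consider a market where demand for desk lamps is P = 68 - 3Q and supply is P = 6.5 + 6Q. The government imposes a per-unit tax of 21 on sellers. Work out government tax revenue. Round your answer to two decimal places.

Without the tax, 68 - 3Q = 6.5 + 6Q so Q* = 6.8333 and P* = 47.5.
With the tax, sellers need 21 more per unit: 68 - 3Q = 6.5 + 6Q + 21, so Q_t = 4.5. Buyers pay P_b = 54.5; sellers receive P_s = P_b - 21 = 33.5.
Tax revenue = t x Q_t = 21 x 4.5 = 94.5.

94.50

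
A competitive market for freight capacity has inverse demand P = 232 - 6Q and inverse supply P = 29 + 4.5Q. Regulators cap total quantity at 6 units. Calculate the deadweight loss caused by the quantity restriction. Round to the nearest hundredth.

933.33

Without the quota, 232 - 6Q = 29 + 4.5Q gives Q* = 19.3333.
At Q = 6 the demand price is 232 - 6(6) = 196 and the supply price is 29 + 4.5(6) = 56.
DWL = (1/2)(gap between curves at 6) x (Q* - 6) = (1/2)(140)(13.3333) = 933.3333.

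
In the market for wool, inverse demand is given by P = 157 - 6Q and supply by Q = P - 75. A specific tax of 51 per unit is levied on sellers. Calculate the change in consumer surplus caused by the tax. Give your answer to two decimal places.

-352.84

Rewriting supply in inverse form: P = 75 + Q.
Pre-tax equilibrium: 157 - 6Q = 75 + Q gives Q* = 11.7143, P* = 86.7143.
With the tax, sellers need 51 more per unit: 157 - 6Q = 75 + Q + 51, so Q_t = 4.4286. Buyers pay P_b = 130.4286; sellers receive P_s = P_b - 51 = 79.4286.
CS falls from (1/2)(11.7143)(70.2857) = 411.6735 to (1/2)(4.4286)(26.5714) = 58.8367, a change of -352.8367.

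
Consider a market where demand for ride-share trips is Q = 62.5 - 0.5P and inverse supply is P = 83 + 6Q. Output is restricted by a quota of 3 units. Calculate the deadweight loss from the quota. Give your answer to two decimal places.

Rewriting demand in inverse form: P = 125 - 2Q.
Without the quota, 125 - 2Q = 83 + 6Q gives Q* = 5.25.
At Q = 3 the demand price is 125 - 2(3) = 119 and the supply price is 83 + 6(3) = 101.
Deadweight loss is the triangle between the curves from 3 to 5.25: (1/2)(119 - 101)(5.25 - 3) = 20.25.

20.25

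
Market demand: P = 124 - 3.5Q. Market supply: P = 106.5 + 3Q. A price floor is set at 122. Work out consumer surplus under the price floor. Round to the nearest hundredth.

Without the control, 124 - 3.5Q = 106.5 + 3Q so Q* = 2.6923 and P* = 114.5769.
At P = 122, buyers demand (124 - 122)/3.5 = 0.5714 while sellers would supply more, so the quantity traded is 0.5714 at price 122.
CS is the triangle under demand above 122: (1/2)(0.5714)(124 - 122) = 0.5714.

0.57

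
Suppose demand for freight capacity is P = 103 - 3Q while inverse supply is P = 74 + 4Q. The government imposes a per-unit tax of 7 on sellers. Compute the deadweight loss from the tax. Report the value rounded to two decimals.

Pre-tax equilibrium: 103 - 3Q = 74 + 4Q gives Q* = 4.1429, P* = 90.5714.
With the tax, sellers need 7 more per unit: 103 - 3Q = 74 + 4Q + 7, so Q_t = 3.1429. Buyers pay P_b = 93.5714; sellers receive P_s = P_b - 7 = 86.5714.
The welfare triangle lost has base Q* - Q_t = 1 and height t = 7, so DWL = (1/2)(1)(7) = 3.5.

3.50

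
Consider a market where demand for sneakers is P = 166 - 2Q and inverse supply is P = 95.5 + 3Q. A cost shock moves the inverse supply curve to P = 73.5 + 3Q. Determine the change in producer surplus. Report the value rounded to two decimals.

Initial equilibrium: Q_0 = 14.1, P_0 = 137.8; CS_0 = (1/2)(14.1)(28.2) = 198.81, PS_0 = (1/2)(14.1)(42.3) = 298.215.
New equilibrium: 166 - 2Q = 73.5 + 3Q gives Q_1 = 18.5, P_1 = 129; CS_1 = 342.25, PS_1 = 513.375.
Change in producer surplus = 513.375 - 298.215 = 215.16.

215.16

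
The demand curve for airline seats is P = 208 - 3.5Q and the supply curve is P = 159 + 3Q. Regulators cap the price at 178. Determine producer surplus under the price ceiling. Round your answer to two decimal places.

60.17

Free-market equilibrium: 208 - 3.5Q = 159 + 3Q gives Q* = 7.5385, P* = 181.6154.
At P = 178, sellers supply (178 - 159)/3 = 6.3333 while buyers want more, so the quantity traded is 6.3333 at price 178.
PS is the triangle above supply below 178: (1/2)(6.3333)(178 - 159) = 60.1667.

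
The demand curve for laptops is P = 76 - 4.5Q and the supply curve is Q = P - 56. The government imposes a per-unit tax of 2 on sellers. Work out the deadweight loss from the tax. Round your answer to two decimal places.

Rewriting supply in inverse form: P = 56 + Q.
Without the tax, 76 - 4.5Q = 56 + Q so Q* = 3.6364 and P* = 59.6364.
With the tax, sellers need 2 more per unit: 76 - 4.5Q = 56 + Q + 2, so Q_t = 3.2727. Buyers pay P_b = 61.2727; sellers receive P_s = P_b - 2 = 59.2727.
Deadweight loss is the triangle between the curves from Q_t to Q*: (1/2)(3.6364 - 3.2727)(2) = 0.3636.

0.36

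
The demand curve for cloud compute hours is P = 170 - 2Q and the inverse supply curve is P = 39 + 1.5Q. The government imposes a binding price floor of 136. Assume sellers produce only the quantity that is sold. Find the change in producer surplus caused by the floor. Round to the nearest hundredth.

381.58

Free-market equilibrium: 170 - 2Q = 39 + 1.5Q gives Q* = 37.4286, P* = 95.1429.
At the floor price 136, quantity demanded is (170 - 136)/2 = 17; demand is the short side, so Q = 17 trades at P = 136.
PS goes from (1/2)(37.4286)(56.1429) = 1050.6735 to 1432.25 (computed as (136 - 39)(17) - (1/2)(1.5)(17)^2), a change of 381.5765.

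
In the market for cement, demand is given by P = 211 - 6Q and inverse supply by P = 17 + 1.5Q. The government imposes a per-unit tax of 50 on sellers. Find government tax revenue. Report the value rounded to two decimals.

Pre-tax equilibrium: 211 - 6Q = 17 + 1.5Q gives Q* = 25.8667, P* = 55.8.
A tax on sellers shifts supply up by 50: 211 - 6Q = 17 + 1.5Q + 50, so Q_t = 19.2. Buyers pay P_b = 95.8; sellers receive P_s = P_b - 50 = 45.8.
Tax revenue = t x Q_t = 50 x 19.2 = 960.

960.00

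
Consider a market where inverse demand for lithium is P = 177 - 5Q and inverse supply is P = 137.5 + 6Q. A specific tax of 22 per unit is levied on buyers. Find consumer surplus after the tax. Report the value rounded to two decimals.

6.33

Pre-tax equilibrium: 177 - 5Q = 137.5 + 6Q gives Q* = 3.5909, P* = 159.0455.
With the tax, buyers' net willingness to pay falls by 22: (177 - 22) - 5Q = 137.5 + 6Q, so Q_t = 1.5909. Buyers pay P_b = 169.0455; sellers receive P_s = P_b - 22 = 147.0455.
Consumer surplus is the triangle under demand above P_b: (1/2)(1.5909)(177 - 169.0455) = 6.3275.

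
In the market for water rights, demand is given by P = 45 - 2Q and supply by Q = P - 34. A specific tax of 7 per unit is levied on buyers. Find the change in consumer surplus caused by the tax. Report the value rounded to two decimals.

Rewriting supply in inverse form: P = 34 + Q.
Without the tax, 45 - 2Q = 34 + Q so Q* = 3.6667 and P* = 37.6667.
With the tax, buyers' net willingness to pay falls by 7: (45 - 7) - 2Q = 34 + Q, so Q_t = 1.3333. Buyers pay P_b = 42.3333; sellers receive P_s = P_b - 7 = 35.3333.
CS falls from (1/2)(3.6667)(7.3333) = 13.4444 to (1/2)(1.3333)(2.6667) = 1.7778, a change of -11.6667.

-11.67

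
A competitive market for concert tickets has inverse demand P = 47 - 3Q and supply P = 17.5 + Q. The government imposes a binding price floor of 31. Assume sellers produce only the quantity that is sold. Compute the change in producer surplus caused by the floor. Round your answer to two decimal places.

Without the control, 47 - 3Q = 17.5 + Q so Q* = 7.375 and P* = 24.875.
At the floor price 31, quantity demanded is (47 - 31)/3 = 5.3333; demand is the short side, so Q = 5.3333 trades at P = 31.
PS goes from (1/2)(7.375)(7.375) = 27.1953 to 57.7778 (computed as (31 - 17.5)(5.3333) - (1/2)(1)(5.3333)^2), a change of 30.5825.

30.58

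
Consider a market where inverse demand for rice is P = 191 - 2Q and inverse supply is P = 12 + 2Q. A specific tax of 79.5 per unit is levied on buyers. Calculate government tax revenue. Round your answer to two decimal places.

Pre-tax equilibrium: 191 - 2Q = 12 + 2Q gives Q* = 44.75, P* = 101.5.
A tax on buyers shifts demand down by 79.5: (191 - 79.5) - 2Q = 12 + 2Q, so Q_t = 24.875. Buyers pay P_b = 141.25; sellers receive P_s = P_b - 79.5 = 61.75.
Tax revenue = t x Q_t = 79.5 x 24.875 = 1977.5625.

1977.56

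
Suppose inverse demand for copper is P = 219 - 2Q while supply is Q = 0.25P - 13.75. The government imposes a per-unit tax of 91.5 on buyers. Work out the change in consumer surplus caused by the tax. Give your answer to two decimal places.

-601.10

Rewriting supply in inverse form: P = 55 + 4Q.
Without the tax, 219 - 2Q = 55 + 4Q so Q* = 27.3333 and P* = 164.3333.
A tax on buyers shifts demand down by 91.5: (219 - 91.5) - 2Q = 55 + 4Q, so Q_t = 12.0833. Buyers pay P_b = 194.8333; sellers receive P_s = P_b - 91.5 = 103.3333.
CS falls from (1/2)(27.3333)(54.6667) = 747.1111 to (1/2)(12.0833)(24.1667) = 146.0069, a change of -601.1042.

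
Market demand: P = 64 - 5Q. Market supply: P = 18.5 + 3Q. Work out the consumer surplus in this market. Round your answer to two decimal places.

Equilibrium: 64 - 5Q = 18.5 + 3Q, so Q* = 5.6875 and P* = 35.5625.
CS is the area between the demand curve and P* from 0 to Q*: (1/2)(5.6875)(28.4375) = 80.8691.

80.87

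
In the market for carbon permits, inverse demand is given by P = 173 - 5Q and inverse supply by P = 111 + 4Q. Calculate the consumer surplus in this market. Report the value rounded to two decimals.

118.64

Setting demand equal to supply, 62 = 9Q, so Q* = 6.8889 and P* = 138.5556.
CS is the area between the demand curve and P* from 0 to Q*: (1/2)(6.8889)(34.4444) = 118.642.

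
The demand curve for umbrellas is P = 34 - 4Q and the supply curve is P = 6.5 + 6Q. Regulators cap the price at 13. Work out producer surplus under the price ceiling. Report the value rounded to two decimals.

Without the control, 34 - 4Q = 6.5 + 6Q so Q* = 2.75 and P* = 23.
At P = 13, sellers supply (13 - 6.5)/6 = 1.0833 while buyers want more, so the quantity traded is 1.0833 at price 13.
PS is the triangle above supply below 13: (1/2)(1.0833)(13 - 6.5) = 3.5208.

3.52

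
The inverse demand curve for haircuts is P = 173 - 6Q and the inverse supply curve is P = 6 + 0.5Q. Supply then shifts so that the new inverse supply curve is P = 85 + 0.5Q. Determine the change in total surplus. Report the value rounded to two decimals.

Initial equilibrium: Q_0 = 25.6923, P_0 = 18.8462; CS_0 = (1/2)(25.6923)(154.1538) = 1980.284, PS_0 = (1/2)(25.6923)(12.8462) = 165.0237.
New equilibrium: 173 - 6Q = 85 + 0.5Q gives Q_1 = 13.5385, P_1 = 91.7692; CS_1 = 549.8698, PS_1 = 45.8225.
Change in total surplus = (549.8698 + 45.8225) - (1980.284 + 165.0237) = -1549.6154.

-1549.62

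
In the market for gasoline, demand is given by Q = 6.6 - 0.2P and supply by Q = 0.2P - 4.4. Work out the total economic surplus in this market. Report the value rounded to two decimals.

Rewriting demand in inverse form: P = 33 - 5Q.
Rewriting supply in inverse form: P = 22 + 5Q.
Setting demand equal to supply, 11 = 10Q, so Q* = 1.1 and P* = 27.5.
Total surplus is the full triangle between the curves from 0 to Q*: (1/2)(1.1)(33 - 22) = 6.05.

6.05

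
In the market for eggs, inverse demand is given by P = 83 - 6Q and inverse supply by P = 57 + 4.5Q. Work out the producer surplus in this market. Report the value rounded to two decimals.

Set 83 - 6Q = 57 + 4.5Q, which gives 26 = 10.5Q, so Q* = 2.4762 and P* = 83 - 6(2.4762) = 68.1429.
PS is the area between P* and the supply curve from 0 to Q*: (1/2)(2.4762)(11.1429) = 13.7959.

13.80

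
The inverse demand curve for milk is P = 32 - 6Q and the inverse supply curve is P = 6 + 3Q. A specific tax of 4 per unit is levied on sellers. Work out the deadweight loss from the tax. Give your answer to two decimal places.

Pre-tax equilibrium: 32 - 6Q = 6 + 3Q gives Q* = 2.8889, P* = 14.6667.
A tax on sellers shifts supply up by 4: 32 - 6Q = 6 + 3Q + 4, so Q_t = 2.4444. Buyers pay P_b = 17.3333; sellers receive P_s = P_b - 4 = 13.3333.
Deadweight loss is the triangle between the curves from Q_t to Q*: (1/2)(2.8889 - 2.4444)(4) = 0.8889.

0.89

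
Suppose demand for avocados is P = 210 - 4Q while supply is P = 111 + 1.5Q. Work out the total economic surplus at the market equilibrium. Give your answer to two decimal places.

Setting demand equal to supply, 99 = 5.5Q, so Q* = 18 and P* = 138.
CS = (1/2)(18)(72) = 648 and PS = (1/2)(18)(27) = 243, so total surplus = 891.

891.00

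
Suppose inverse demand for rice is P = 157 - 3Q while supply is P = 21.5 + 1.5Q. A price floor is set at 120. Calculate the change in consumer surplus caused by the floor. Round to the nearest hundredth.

Free-market equilibrium: 157 - 3Q = 21.5 + 1.5Q gives Q* = 30.1111, P* = 66.6667.
At the floor price 120, quantity demanded is (157 - 120)/3 = 12.3333; demand is the short side, so Q = 12.3333 trades at P = 120.
CS goes from (1/2)(30.1111)(90.3333) = 1360.0185 to 228.1667 (computed as (157 - 120)(12.3333) - (1/2)(3)(12.3333)^2), a change of -1131.8519.

-1131.85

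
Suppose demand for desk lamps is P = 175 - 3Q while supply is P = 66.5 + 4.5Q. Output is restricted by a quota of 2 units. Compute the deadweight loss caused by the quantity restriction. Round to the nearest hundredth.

582.82

Unrestricted equilibrium: Q* = (175 - 66.5)/(3 + 4.5) = 14.4667.
At Q = 2 the demand price is 175 - 3(2) = 169 and the supply price is 66.5 + 4.5(2) = 75.5.
DWL = (1/2)(gap between curves at 2) x (Q* - 2) = (1/2)(93.5)(12.4667) = 582.8167.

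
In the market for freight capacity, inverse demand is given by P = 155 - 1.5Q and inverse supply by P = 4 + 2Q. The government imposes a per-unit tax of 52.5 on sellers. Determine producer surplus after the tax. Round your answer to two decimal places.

Pre-tax equilibrium: 155 - 1.5Q = 4 + 2Q gives Q* = 43.1429, P* = 90.2857.
A tax on sellers shifts supply up by 52.5: 155 - 1.5Q = 4 + 2Q + 52.5, so Q_t = 28.1429. Buyers pay P_b = 112.7857; sellers receive P_s = P_b - 52.5 = 60.2857.
Producer surplus is the triangle above supply below P_s: (1/2)(28.1429)(60.2857 - 4) = 792.0204.

792.02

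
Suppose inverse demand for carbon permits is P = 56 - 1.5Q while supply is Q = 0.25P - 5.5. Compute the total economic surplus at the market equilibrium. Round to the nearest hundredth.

Rewriting supply in inverse form: P = 22 + 4Q.
Equilibrium: 56 - 1.5Q = 22 + 4Q, so Q* = 6.1818 and P* = 46.7273.
CS = (1/2)(6.1818)(9.2727) = 28.6612 and PS = (1/2)(6.1818)(24.7273) = 76.4298, so total surplus = 105.0909.

105.09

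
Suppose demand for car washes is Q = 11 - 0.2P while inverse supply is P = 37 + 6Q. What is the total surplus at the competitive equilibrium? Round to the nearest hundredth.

Rewriting demand in inverse form: P = 55 - 5Q.
Set 55 - 5Q = 37 + 6Q, which gives 18 = 11Q, so Q* = 1.6364 and P* = 55 - 5(1.6364) = 46.8182.
CS = (1/2)(1.6364)(8.1818) = 6.6942 and PS = (1/2)(1.6364)(9.8182) = 8.0331, so total surplus = 14.7273.

14.73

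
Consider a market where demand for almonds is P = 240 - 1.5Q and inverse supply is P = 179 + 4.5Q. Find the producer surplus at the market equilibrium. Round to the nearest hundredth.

232.56

Set 240 - 1.5Q = 179 + 4.5Q, which gives 61 = 6Q, so Q* = 10.1667 and P* = 240 - 1.5(10.1667) = 224.75.
Producer surplus is the triangle above supply below P*: (1/2)(10.1667)(224.75 - 179) = (1/2)(10.1667)(45.75) = 232.5625.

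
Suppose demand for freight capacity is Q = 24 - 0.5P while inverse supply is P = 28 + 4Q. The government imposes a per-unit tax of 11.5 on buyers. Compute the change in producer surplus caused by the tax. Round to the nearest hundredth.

Rewriting demand in inverse form: P = 48 - 2Q.
Pre-tax equilibrium: 48 - 2Q = 28 + 4Q gives Q* = 3.3333, P* = 41.3333.
With the tax, buyers' net willingness to pay falls by 11.5: (48 - 11.5) - 2Q = 28 + 4Q, so Q_t = 1.4167. Buyers pay P_b = 45.1667; sellers receive P_s = P_b - 11.5 = 33.6667.
Producers lose the trapezoid between P_s and P* out to Q_t plus the triangle from Q_t to Q*: change in PS = 4.0139 - 22.2222 = -18.2083.

-18.21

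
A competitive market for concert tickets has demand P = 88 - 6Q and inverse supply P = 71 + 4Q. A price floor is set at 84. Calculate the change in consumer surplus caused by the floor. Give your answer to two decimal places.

-7.34

Without the control, 88 - 6Q = 71 + 4Q so Q* = 1.7 and P* = 77.8.
At P = 84, buyers demand (88 - 84)/6 = 0.6667 while sellers would supply more, so the quantity traded is 0.6667 at price 84.
CS goes from (1/2)(1.7)(10.2) = 8.67 to 1.3333 (computed as (88 - 84)(0.6667) - (1/2)(6)(0.6667)^2), a change of -7.3367.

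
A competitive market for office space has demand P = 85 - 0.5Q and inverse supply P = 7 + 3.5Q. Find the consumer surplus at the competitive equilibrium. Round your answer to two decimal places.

95.06

Setting demand equal to supply, 78 = 4Q, so Q* = 19.5 and P* = 75.25.
Consumer surplus is the triangle under demand above P*: (1/2)(19.5)(85 - 75.25) = (1/2)(19.5)(9.75) = 95.0625.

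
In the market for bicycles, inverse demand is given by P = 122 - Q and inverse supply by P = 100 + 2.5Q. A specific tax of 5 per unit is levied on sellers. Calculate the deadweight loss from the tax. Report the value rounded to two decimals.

Without the tax, 122 - Q = 100 + 2.5Q so Q* = 6.2857 and P* = 115.7143.
With the tax, sellers need 5 more per unit: 122 - Q = 100 + 2.5Q + 5, so Q_t = 4.8571. Buyers pay P_b = 117.1429; sellers receive P_s = P_b - 5 = 112.1429.
The welfare triangle lost has base Q* - Q_t = 1.4286 and height t = 5, so DWL = (1/2)(1.4286)(5) = 3.5714.

3.57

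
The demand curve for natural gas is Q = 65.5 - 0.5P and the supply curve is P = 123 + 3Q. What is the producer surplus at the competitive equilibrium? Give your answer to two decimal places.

Rewriting demand in inverse form: P = 131 - 2Q.
Equilibrium: 131 - 2Q = 123 + 3Q, so Q* = 1.6 and P* = 127.8.
Producer surplus is the triangle above supply below P*: (1/2)(1.6)(127.8 - 123) = (1/2)(1.6)(4.8) = 3.84.

3.84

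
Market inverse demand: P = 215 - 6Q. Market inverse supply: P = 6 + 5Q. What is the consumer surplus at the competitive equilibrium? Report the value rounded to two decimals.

Setting demand equal to supply, 209 = 11Q, so Q* = 19 and P* = 101.
CS is the area between the demand curve and P* from 0 to Q*: (1/2)(19)(114) = 1083.

1083.00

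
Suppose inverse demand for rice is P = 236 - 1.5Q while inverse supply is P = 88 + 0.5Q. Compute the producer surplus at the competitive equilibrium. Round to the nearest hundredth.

1369.00

Equilibrium: 236 - 1.5Q = 88 + 0.5Q, so Q* = 74 and P* = 125.
Producer surplus is the triangle above supply below P*: (1/2)(74)(125 - 88) = (1/2)(74)(37) = 1369.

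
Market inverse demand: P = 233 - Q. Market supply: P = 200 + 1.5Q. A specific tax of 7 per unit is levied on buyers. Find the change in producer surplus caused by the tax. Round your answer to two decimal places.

-49.56

Pre-tax equilibrium: 233 - Q = 200 + 1.5Q gives Q* = 13.2, P* = 219.8.
A tax on buyers shifts demand down by 7: (233 - 7) - Q = 200 + 1.5Q, so Q_t = 10.4. Buyers pay P_b = 222.6; sellers receive P_s = P_b - 7 = 215.6.
Producers lose the trapezoid between P_s and P* out to Q_t plus the triangle from Q_t to Q*: change in PS = 81.12 - 130.68 = -49.56.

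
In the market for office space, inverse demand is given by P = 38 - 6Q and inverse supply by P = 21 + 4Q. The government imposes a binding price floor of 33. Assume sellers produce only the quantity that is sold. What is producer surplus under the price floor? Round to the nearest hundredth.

8.61

Without the control, 38 - 6Q = 21 + 4Q so Q* = 1.7 and P* = 27.8.
At the floor price 33, quantity demanded is (38 - 33)/6 = 0.8333; demand is the short side, so Q = 0.8333 trades at P = 33.
The supply price at Q = 0.8333 is 24.3333. PS is the trapezoid between 33 and supply over [0, 0.8333]: (1/2)[(33 - 21) + (33 - 24.3333)](0.8333) = 8.6111.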